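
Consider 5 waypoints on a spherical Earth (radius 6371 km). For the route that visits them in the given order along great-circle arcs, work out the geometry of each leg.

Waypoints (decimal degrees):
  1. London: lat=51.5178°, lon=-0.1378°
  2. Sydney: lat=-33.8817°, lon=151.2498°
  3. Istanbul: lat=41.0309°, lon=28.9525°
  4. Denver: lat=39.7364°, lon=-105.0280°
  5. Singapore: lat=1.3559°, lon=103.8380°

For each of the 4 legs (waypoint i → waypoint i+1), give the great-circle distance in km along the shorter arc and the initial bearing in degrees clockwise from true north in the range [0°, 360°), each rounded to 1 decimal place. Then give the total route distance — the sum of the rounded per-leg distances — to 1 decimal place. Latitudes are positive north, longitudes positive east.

Leg 1: dist=16997.5 km, bearing=60.6°
Leg 2: dist=14952.8 km, bearing=296.7°
Leg 3: dist=9900.3 km, bearing=326.4°
Leg 4: dist=14584.1 km, bearing=320.1°
Total: 56434.7 km

Leg 1: φ1=0.8991552, φ2=-0.5913472, Δφ=-1.4905025, Δλ=2.6422121 rad; a=sin²(Δφ/2)+cosφ1·cosφ2·sin²(Δλ/2)=0.9449559891; c=2·atan2(√a, √(1-a))=2.667948486; dist=6371·c=16997.500 ≈ 16997.5 km; running total=16997.5 km
Leg 1 bearing: y=sinΔλ·cosφ2=0.39756312, x=cosφ1·sinφ2-sinφ1·cosφ2·cosΔλ=0.22360733; θ=atan2(y, x)=60.6446° ≈ 60.6°
Leg 2: φ1=-0.5913472, φ2=0.7161243, Δφ=1.3074715, Δλ=-2.1344906 rad; a=sin²(Δφ/2)+cosφ1·cosφ2·sin²(Δλ/2)=0.8502922732; c=2·atan2(√a, √(1-a))=2.347012681; dist=6371·c=14952.818 ≈ 14952.8 km; running total=31950.3 km
Leg 2 bearing: y=sinΔλ·cosφ2=-0.63764704, x=cosφ1·sinφ2-sinφ1·cosφ2·cosΔλ=0.32029291; θ=atan2(y, x)=-63.3294° <0 so +360° → 296.6706° ≈ 296.7°
Leg 3: φ1=0.7161243, φ2=0.6935310, Δφ=-0.0225933, Δλ=-2.3384009 rad; a=sin²(Δφ/2)+cosφ1·cosφ2·sin²(Δλ/2)=0.4915877256; c=2·atan2(√a, √(1-a))=1.553970984; dist=6371·c=9900.349 ≈ 9900.3 km; running total=41850.6 km
Leg 3 bearing: y=sinΔλ·cosφ2=-0.55334947, x=cosφ1·sinφ2-sinφ1·cosφ2·cosΔλ=0.83277926; θ=atan2(y, x)=-33.6025° <0 so +360° → 326.3975° ≈ 326.4°
Leg 4: φ1=0.6935310, φ2=0.0236649, Δφ=-0.6698661, Δλ=3.6453994 rad; a=sin²(Δφ/2)+cosφ1·cosφ2·sin²(Δλ/2)=0.8290659603; c=2·atan2(√a, √(1-a))=2.289131219; dist=6371·c=14584.055 ≈ 14584.1 km; running total=56434.7 km
Leg 4 bearing: y=sinΔλ·cosφ2=-0.48262761, x=cosφ1·sinφ2-sinφ1·cosφ2·cosΔλ=0.57786933; θ=atan2(y, x)=-39.8681° <0 so +360° → 320.1319° ≈ 320.1°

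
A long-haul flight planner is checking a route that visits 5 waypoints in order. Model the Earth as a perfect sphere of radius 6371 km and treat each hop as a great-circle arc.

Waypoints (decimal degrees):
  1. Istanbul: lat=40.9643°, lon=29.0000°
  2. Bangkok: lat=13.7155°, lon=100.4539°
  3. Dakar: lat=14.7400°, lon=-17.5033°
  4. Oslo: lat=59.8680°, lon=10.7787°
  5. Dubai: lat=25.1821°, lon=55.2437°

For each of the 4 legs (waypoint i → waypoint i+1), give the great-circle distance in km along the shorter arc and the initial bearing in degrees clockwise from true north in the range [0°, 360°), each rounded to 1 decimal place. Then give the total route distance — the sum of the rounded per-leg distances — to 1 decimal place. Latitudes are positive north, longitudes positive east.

Leg 1: φ1=0.7149619, φ2=0.2393806, Δφ=-0.4755813, Δλ=1.2471058 rad; a=sin²(Δφ/2)+cosφ1·cosφ2·sin²(Δλ/2)=0.3056146849; c=2·atan2(√a, √(1-a))=1.171499446; dist=6371·c=7463.623 ≈ 7463.6 km; running total=7463.6 km
Leg 1 bearing: y=sinΔλ·cosφ2=0.92103390, x=cosφ1·sinφ2-sinφ1·cosφ2·cosΔλ=-0.02353625; θ=atan2(y, x)=91.4638° ≈ 91.5°
Leg 2: φ1=0.2393806, φ2=0.2572615, Δφ=0.0178809, Δλ=-2.0587415 rad; a=sin²(Δφ/2)+cosφ1·cosφ2·sin²(Δλ/2)=0.6900644340; c=2·atan2(√a, √(1-a))=1.960731946; dist=6371·c=12491.823 ≈ 12491.8 km; running total=19955.4 km
Leg 2 bearing: y=sinΔλ·cosφ2=-0.85422902, x=cosφ1·sinφ2-sinφ1·cosφ2·cosΔλ=0.35467566; θ=atan2(y, x)=-67.4518° <0 so +360° → 292.5482° ≈ 292.5°
Leg 3: φ1=0.2572615, φ2=1.0448937, Δφ=0.7876322, Δλ=0.4936140 rad; a=sin²(Δφ/2)+cosφ1·cosφ2·sin²(Δλ/2)=0.1762137280; c=2·atan2(√a, √(1-a))=0.866401841; dist=6371·c=5519.846 ≈ 5519.8 km; running total=25475.2 km
Leg 3 bearing: y=sinΔλ·cosφ2=0.23785050, x=cosφ1·sinφ2-sinφ1·cosφ2·cosΔλ=0.72393159; θ=atan2(y, x)=18.1881° ≈ 18.2°
Leg 4: φ1=1.0448937, φ2=0.4395106, Δφ=-0.6053832, Δλ=0.7760607 rad; a=sin²(Δφ/2)+cosφ1·cosφ2·sin²(Δλ/2)=0.1538936407; c=2·atan2(√a, √(1-a))=0.806245756; dist=6371·c=5136.592 ≈ 5136.6 km; running total=30611.8 km
Leg 4 bearing: y=sinΔλ·cosφ2=0.63390046, x=cosφ1·sinφ2-sinφ1·cosφ2·cosΔλ=-0.34498081; θ=atan2(y, x)=118.5559° ≈ 118.6°

Leg 1: dist=7463.6 km, bearing=91.5°
Leg 2: dist=12491.8 km, bearing=292.5°
Leg 3: dist=5519.8 km, bearing=18.2°
Leg 4: dist=5136.6 km, bearing=118.6°
Total: 30611.8 km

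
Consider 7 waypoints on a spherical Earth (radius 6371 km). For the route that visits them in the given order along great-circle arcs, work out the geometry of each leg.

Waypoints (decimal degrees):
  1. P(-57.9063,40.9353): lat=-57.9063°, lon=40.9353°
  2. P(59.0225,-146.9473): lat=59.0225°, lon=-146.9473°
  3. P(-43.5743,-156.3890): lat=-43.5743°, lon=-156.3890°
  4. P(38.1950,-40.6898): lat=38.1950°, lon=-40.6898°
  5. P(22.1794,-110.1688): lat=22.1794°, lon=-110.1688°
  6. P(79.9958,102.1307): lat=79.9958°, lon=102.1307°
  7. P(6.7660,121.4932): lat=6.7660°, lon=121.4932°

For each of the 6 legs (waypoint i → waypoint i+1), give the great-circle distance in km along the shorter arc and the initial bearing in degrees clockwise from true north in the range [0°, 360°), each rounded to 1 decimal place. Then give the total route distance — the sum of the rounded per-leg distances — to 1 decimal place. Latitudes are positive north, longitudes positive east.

Leg 1: dist=19540.5 km, bearing=71.5°
Leg 2: dist=11441.2 km, bearing=187.0°
Leg 3: dist=14712.1 km, bearing=73.3°
Leg 4: dist=6755.7 km, bearing=276.3°
Leg 5: dist=8491.0 km, bearing=354.5°
Leg 6: dist=8207.6 km, bearing=160.0°
Total: 69148.1 km

Leg 1: φ1=-1.0106556, φ2=1.0301370, Δφ=2.0407926, Δλ=-3.2791700 rad; a=sin²(Δφ/2)+cosφ1·cosφ2·sin²(Δλ/2)=0.9986131646; c=2·atan2(√a, √(1-a))=3.067094949; dist=6371·c=19540.462 ≈ 19540.5 km; running total=19540.5 km
Leg 1 bearing: y=sinΔλ·cosφ2=0.07058808, x=cosφ1·sinφ2-sinφ1·cosφ2·cosΔλ=0.02360025; θ=atan2(y, x)=71.5133° ≈ 71.5°
Leg 2: φ1=1.0301370, φ2=-0.7605150, Δφ=-1.7906520, Δλ=-0.1647888 rad; a=sin²(Δφ/2)+cosφ1·cosφ2·sin²(Δλ/2)=0.6115701423; c=2·atan2(√a, √(1-a))=1.795831127; dist=6371·c=11441.240 ≈ 11441.2 km; running total=30981.7 km
Leg 2 bearing: y=sinΔλ·cosφ2=-0.11884674, x=cosφ1·sinφ2-sinφ1·cosφ2·cosΔλ=-0.96751427; θ=atan2(y, x)=-172.9970° <0 so +360° → 187.0030° ≈ 187.0°
Leg 3: φ1=-0.7605150, φ2=0.6666285, Δφ=1.4271435, Δλ=2.0193320 rad; a=sin²(Δφ/2)+cosφ1·cosφ2·sin²(Δλ/2)=0.8365634593; c=2·atan2(√a, √(1-a))=2.309225290; dist=6371·c=14712.074 ≈ 14712.1 km; running total=45693.8 km
Leg 3 bearing: y=sinΔλ·cosφ2=0.70817097, x=cosφ1·sinφ2-sinφ1·cosφ2·cosΔλ=0.21305874; θ=atan2(y, x)=73.2557° ≈ 73.3°
Leg 4: φ1=0.6666285, φ2=0.3871036, Δφ=-0.2795250, Δλ=-1.2126373 rad; a=sin²(Δφ/2)+cosφ1·cosφ2·sin²(Δλ/2)=0.2557278181; c=2·atan2(√a, √(1-a))=1.060375631; dist=6371·c=6755.653 ≈ 6755.7 km; running total=52449.5 km
Leg 4 bearing: y=sinΔλ·cosφ2=-0.86724550, x=cosφ1·sinφ2-sinφ1·cosφ2·cosΔλ=0.09596692; θ=atan2(y, x)=-83.6855° <0 so +360° → 276.3145° ≈ 276.3°
Leg 5: φ1=0.3871036, φ2=1.3961901, Δφ=1.0090865, Δλ=3.7053253 rad; a=sin²(Δφ/2)+cosφ1·cosφ2·sin²(Δλ/2)=0.3821034520; c=2·atan2(√a, √(1-a))=1.332761732; dist=6371·c=8491.025 ≈ 8491.0 km; running total=60940.5 km
Leg 5 bearing: y=sinΔλ·cosφ2=-0.09282661, x=cosφ1·sinφ2-sinφ1·cosφ2·cosΔλ=0.96735972; θ=atan2(y, x)=-5.4812° <0 so +360° → 354.5188° ≈ 354.5°
Leg 6: φ1=1.3961901, φ2=0.1180890, Δφ=-1.2781011, Δλ=0.3379394 rad; a=sin²(Δφ/2)+cosφ1·cosφ2·sin²(Δλ/2)=0.3606116856; c=2·atan2(√a, √(1-a))=1.288276326; dist=6371·c=8207.608 ≈ 8207.6 km; running total=69148.1 km
Leg 6 bearing: y=sinΔλ·cosφ2=0.32923472, x=cosφ1·sinφ2-sinφ1·cosφ2·cosΔλ=-0.90215746; θ=atan2(y, x)=159.9509° ≈ 160.0°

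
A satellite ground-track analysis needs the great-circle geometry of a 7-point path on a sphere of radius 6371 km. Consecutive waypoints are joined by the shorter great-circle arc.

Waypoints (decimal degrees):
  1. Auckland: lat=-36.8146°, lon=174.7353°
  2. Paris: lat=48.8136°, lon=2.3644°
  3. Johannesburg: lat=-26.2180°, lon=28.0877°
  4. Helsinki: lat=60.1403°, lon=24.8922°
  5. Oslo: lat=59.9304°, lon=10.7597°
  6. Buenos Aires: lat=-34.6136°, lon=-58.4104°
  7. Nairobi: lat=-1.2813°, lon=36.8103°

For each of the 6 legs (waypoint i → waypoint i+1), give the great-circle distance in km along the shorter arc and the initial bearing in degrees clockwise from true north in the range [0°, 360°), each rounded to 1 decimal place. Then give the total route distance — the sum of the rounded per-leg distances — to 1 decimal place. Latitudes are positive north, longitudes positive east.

Leg 1: φ1=-0.6425360, φ2=0.8519580, Δφ=1.4944940, Δλ=-3.0084397 rad; a=sin²(Δφ/2)+cosφ1·cosφ2·sin²(Δλ/2)=0.9867423362; c=2·atan2(√a, √(1-a))=2.910796898; dist=6371·c=18544.687 ≈ 18544.7 km; running total=18544.7 km
Leg 1 bearing: y=sinΔλ·cosφ2=-0.08742377, x=cosφ1·sinφ2-sinφ1·cosφ2·cosΔλ=0.21138750; θ=atan2(y, x)=-22.4686° <0 so +360° → 337.5314° ≈ 337.5°
Leg 2: φ1=0.8519580, φ2=-0.4575904, Δφ=-1.3095485, Δλ=0.4489563 rad; a=sin²(Δφ/2)+cosφ1·cosφ2·sin²(Δλ/2)=0.4001289939; c=2·atan2(√a, √(1-a))=1.369701707; dist=6371·c=8726.370 ≈ 8726.4 km; running total=27271.1 km
Leg 2 bearing: y=sinΔλ·cosφ2=0.38937278, x=cosφ1·sinφ2-sinφ1·cosφ2·cosΔλ=-0.89916181; θ=atan2(y, x)=156.5855° ≈ 156.6°
Leg 3: φ1=-0.4575904, φ2=1.0496462, Δφ=1.5072367, Δλ=-0.0557720 rad; a=sin²(Δφ/2)+cosφ1·cosφ2·sin²(Δλ/2)=0.4685888081; c=2·atan2(√a, √(1-a))=1.507932546; dist=6371·c=9607.038 ≈ 9607.0 km; running total=36878.1 km
Leg 3 bearing: y=sinΔλ·cosφ2=-0.02775325, x=cosφ1·sinφ2-sinφ1·cosφ2·cosΔλ=0.99763876; θ=atan2(y, x)=-1.5935° <0 so +360° → 358.4065° ≈ 358.4°
Leg 4: φ1=1.0496462, φ2=1.0459828, Δφ=-0.0036634, Δλ=-0.2466587 rad; a=sin²(Δφ/2)+cosφ1·cosφ2·sin²(Δλ/2)=0.0037785123; c=2·atan2(√a, √(1-a))=0.123016763; dist=6371·c=783.740 ≈ 783.7 km; running total=37661.8 km
Leg 4 bearing: y=sinΔλ·cosφ2=-0.12233933, x=cosφ1·sinφ2-sinφ1·cosφ2·cosΔλ=0.00948836; θ=atan2(y, x)=-85.5651° <0 so +360° → 274.4349° ≈ 274.4°
Leg 5: φ1=1.0459828, φ2=-0.6041213, Δφ=-1.6501041, Δλ=-1.2072460 rad; a=sin²(Δφ/2)+cosφ1·cosφ2·sin²(Δλ/2)=0.6724778205; c=2·atan2(√a, √(1-a))=1.922987852; dist=6371·c=12251.356 ≈ 12251.4 km; running total=49913.2 km
Leg 5 bearing: y=sinΔλ·cosφ2=-0.76921037, x=cosφ1·sinφ2-sinφ1·cosφ2·cosΔλ=-0.53788569; θ=atan2(y, x)=-124.9639° <0 so +360° → 235.0361° ≈ 235.0°
Leg 6: φ1=-0.6041213, φ2=-0.0223629, Δφ=0.5817584, Δλ=1.6619147 rad; a=sin²(Δφ/2)+cosφ1·cosφ2·sin²(Δλ/2)=0.5310830965; c=2·atan2(√a, √(1-a))=1.633002631; dist=6371·c=10403.860 ≈ 10403.9 km; running total=60317.1 km
Leg 6 bearing: y=sinΔλ·cosφ2=0.99560259, x=cosφ1·sinφ2-sinφ1·cosφ2·cosΔλ=-0.07007747; θ=atan2(y, x)=94.0262° ≈ 94.0°

Leg 1: dist=18544.7 km, bearing=337.5°
Leg 2: dist=8726.4 km, bearing=156.6°
Leg 3: dist=9607.0 km, bearing=358.4°
Leg 4: dist=783.7 km, bearing=274.4°
Leg 5: dist=12251.4 km, bearing=235.0°
Leg 6: dist=10403.9 km, bearing=94.0°
Total: 60317.1 km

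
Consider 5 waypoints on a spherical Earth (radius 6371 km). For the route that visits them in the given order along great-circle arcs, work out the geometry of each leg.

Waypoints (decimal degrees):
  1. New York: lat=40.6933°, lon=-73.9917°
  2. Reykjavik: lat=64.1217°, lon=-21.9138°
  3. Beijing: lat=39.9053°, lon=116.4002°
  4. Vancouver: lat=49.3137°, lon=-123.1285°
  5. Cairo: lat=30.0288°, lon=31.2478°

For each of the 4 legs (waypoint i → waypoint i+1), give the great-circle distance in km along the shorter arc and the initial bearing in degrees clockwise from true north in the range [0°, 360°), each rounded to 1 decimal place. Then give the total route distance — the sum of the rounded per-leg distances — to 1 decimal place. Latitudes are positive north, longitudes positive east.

Leg 1: dist=4204.6 km, bearing=34.2°
Leg 2: dist=7884.2 km, bearing=32.7°
Leg 3: dist=8510.2 km, bearing=35.3°
Leg 4: dist=10834.5 km, bearing=22.2°
Total: 31433.5 km

Leg 1: φ1=0.7102321, φ2=1.1191348, Δφ=0.4089027, Δλ=0.9089308 rad; a=sin²(Δφ/2)+cosφ1·cosφ2·sin²(Δλ/2)=0.1049930006; c=2·atan2(√a, √(1-a))=0.659964496; dist=6371·c=4204.634 ≈ 4204.6 km; running total=4204.6 km
Leg 1 bearing: y=sinΔλ·cosφ2=0.34430104, x=cosφ1·sinφ2-sinφ1·cosφ2·cosΔλ=0.50728166; θ=atan2(y, x)=34.1654° ≈ 34.2°
Leg 2: φ1=1.1191348, φ2=0.6964789, Δφ=-0.4226559, Δλ=2.4140347 rad; a=sin²(Δφ/2)+cosφ1·cosφ2·sin²(Δλ/2)=0.3364233873; c=2·atan2(√a, √(1-a))=1.237506880; dist=6371·c=7884.156 ≈ 7884.2 km; running total=12088.8 km
Leg 2 bearing: y=sinΔλ·cosφ2=0.51016211, x=cosφ1·sinφ2-sinφ1·cosφ2·cosΔλ=0.79542780; θ=atan2(y, x)=32.6748° ≈ 32.7°
Leg 3: φ1=0.6964789, φ2=0.8606864, Δφ=0.1642076, Δλ=-4.1805645 rad; a=sin²(Δφ/2)+cosφ1·cosφ2·sin²(Δλ/2)=0.3835699419; c=2·atan2(√a, √(1-a))=1.335778712; dist=6371·c=8510.246 ≈ 8510.2 km; running total=20599.0 km
Leg 3 bearing: y=sinΔλ·cosφ2=0.56187646, x=cosφ1·sinφ2-sinφ1·cosφ2·cosΔλ=0.79377013; θ=atan2(y, x)=35.2931° ≈ 35.3°
Leg 4: φ1=0.8606864, φ2=0.5241014, Δφ=-0.3365850, Δλ=2.6943747 rad; a=sin²(Δφ/2)+cosφ1·cosφ2·sin²(Δλ/2)=0.5647148957; c=2·atan2(√a, √(1-a))=1.700590239; dist=6371·c=10834.460 ≈ 10834.5 km; running total=31433.5 km
Leg 4 bearing: y=sinΔλ·cosφ2=0.37441153, x=cosφ1·sinφ2-sinφ1·cosφ2·cosΔλ=0.91818513; θ=atan2(y, x)=22.1843° ≈ 22.2°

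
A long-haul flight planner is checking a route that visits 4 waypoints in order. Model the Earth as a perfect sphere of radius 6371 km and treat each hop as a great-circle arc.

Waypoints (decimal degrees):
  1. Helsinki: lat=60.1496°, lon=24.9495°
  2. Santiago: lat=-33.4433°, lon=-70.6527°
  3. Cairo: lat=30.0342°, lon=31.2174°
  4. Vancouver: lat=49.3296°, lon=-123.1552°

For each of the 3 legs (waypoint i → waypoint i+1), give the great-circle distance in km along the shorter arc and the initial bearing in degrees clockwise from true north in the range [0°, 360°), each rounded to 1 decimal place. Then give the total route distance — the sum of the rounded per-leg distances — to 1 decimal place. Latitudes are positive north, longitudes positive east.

Leg 1: dist=13480.6 km, bearing=256.2°
Leg 2: dist=12800.2 km, bearing=69.3°
Leg 3: dist=10832.1 km, bearing=343.5°
Total: 37112.9 km

Leg 1: φ1=1.0498086, φ2=-0.5836957, Δφ=-1.6335043, Δλ=-1.6685732 rad; a=sin²(Δφ/2)+cosφ1·cosφ2·sin²(Δλ/2)=0.7592695755; c=2·atan2(√a, √(1-a))=2.115937903; dist=6371·c=13480.640 ≈ 13480.6 km; running total=13480.6 km
Leg 1 bearing: y=sinΔλ·cosφ2=-0.83044608, x=cosφ1·sinφ2-sinφ1·cosφ2·cosΔλ=-0.20365771; θ=atan2(y, x)=-103.7792° <0 so +360° → 256.2208° ≈ 256.2°
Leg 2: φ1=-0.5836957, φ2=0.5241957, Δφ=1.1078914, Δλ=1.7779687 rad; a=sin²(Δφ/2)+cosφ1·cosφ2·sin²(Δλ/2)=0.7122157451; c=2·atan2(√a, √(1-a))=2.009130252; dist=6371·c=12800.169 ≈ 12800.2 km; running total=26280.8 km
Leg 2 bearing: y=sinΔλ·cosφ2=0.84721449, x=cosφ1·sinφ2-sinφ1·cosφ2·cosΔλ=0.31950823; θ=atan2(y, x)=69.3371° ≈ 69.3°
Leg 3: φ1=0.5241957, φ2=0.8609639, Δφ=0.3367683, Δλ=-2.6943101 rad; a=sin²(Δφ/2)+cosφ1·cosφ2·sin²(Δλ/2)=0.5645348107; c=2·atan2(√a, √(1-a))=1.700227023; dist=6371·c=10832.146 ≈ 10832.1 km; running total=37112.9 km
Leg 3 bearing: y=sinΔλ·cosφ2=-0.28187419, x=cosφ1·sinφ2-sinφ1·cosφ2·cosΔλ=0.95073023; θ=atan2(y, x)=-16.5141° <0 so +360° → 343.4859° ≈ 343.5°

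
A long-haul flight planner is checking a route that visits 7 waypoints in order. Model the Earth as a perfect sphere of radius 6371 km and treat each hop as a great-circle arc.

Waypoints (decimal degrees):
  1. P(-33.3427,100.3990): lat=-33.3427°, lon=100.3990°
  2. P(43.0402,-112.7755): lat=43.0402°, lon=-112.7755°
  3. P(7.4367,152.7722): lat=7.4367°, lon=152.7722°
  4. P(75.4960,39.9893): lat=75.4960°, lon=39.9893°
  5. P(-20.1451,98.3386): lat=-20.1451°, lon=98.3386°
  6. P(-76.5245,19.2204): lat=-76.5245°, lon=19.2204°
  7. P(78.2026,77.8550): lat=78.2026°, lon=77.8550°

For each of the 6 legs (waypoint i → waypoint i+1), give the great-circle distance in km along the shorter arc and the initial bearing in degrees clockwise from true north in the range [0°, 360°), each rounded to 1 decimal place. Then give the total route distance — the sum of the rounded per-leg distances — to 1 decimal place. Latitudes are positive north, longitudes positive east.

Leg 1: dist=16946.0 km, bearing=59.7°
Leg 2: dist=9803.1 km, bearing=278.5°
Leg 3: dist=9821.9 km, bearing=346.6°
Leg 4: dist=11355.8 km, bearing=125.2°
Leg 5: dist=7550.2 km, bearing=194.3°
Leg 6: dist=17567.9 km, bearing=27.8°
Total: 73044.9 km

Leg 1: φ1=-0.5819399, φ2=0.7511932, Δφ=1.3331331, Δλ=-3.7205969 rad; a=sin²(Δφ/2)+cosφ1·cosφ2·sin²(Δλ/2)=0.9430962529; c=2·atan2(√a, √(1-a))=2.659857879; dist=6371·c=16945.955 ≈ 16946.0 km; running total=16946.0 km
Leg 1 bearing: y=sinΔλ·cosφ2=0.39992806, x=cosφ1·sinφ2-sinφ1·cosφ2·cosΔλ=0.23392390; θ=atan2(y, x)=59.6760° ≈ 59.7°
Leg 2: φ1=0.7511932, φ2=0.1297949, Δφ=-0.6213983, Δλ=4.6346817 rad; a=sin²(Δφ/2)+cosφ1·cosφ2·sin²(Δλ/2)=0.4839609825; c=2·atan2(√a, √(1-a))=1.538712788; dist=6371·c=9803.139 ≈ 9803.1 km; running total=26749.1 km
Leg 2 bearing: y=sinΔλ·cosφ2=-0.98859615, x=cosφ1·sinφ2-sinφ1·cosφ2·cosΔλ=0.14713480; θ=atan2(y, x)=-81.5347° <0 so +360° → 278.4653° ≈ 278.5°
Leg 3: φ1=0.1297949, φ2=1.3176538, Δφ=1.1878589, Δλ=-1.9684329 rad; a=sin²(Δφ/2)+cosφ1·cosφ2·sin²(Δλ/2)=0.4854309114; c=2·atan2(√a, √(1-a))=1.541654025; dist=6371·c=9821.878 ≈ 9821.9 km; running total=36571.0 km
Leg 3 bearing: y=sinΔλ·cosφ2=-0.23090736, x=cosφ1·sinφ2-sinφ1·cosφ2·cosΔλ=0.97253933; θ=atan2(y, x)=-13.3563° <0 so +360° → 346.6437° ≈ 346.6°
Leg 4: φ1=1.3176538, φ2=-0.3515983, Δφ=-1.6692521, Δλ=1.0183874 rad; a=sin²(Δφ/2)+cosφ1·cosφ2·sin²(Δλ/2)=0.6050214726; c=2·atan2(√a, √(1-a))=1.782415211; dist=6371·c=11355.767 ≈ 11355.8 km; running total=47926.8 km
Leg 4 bearing: y=sinΔλ·cosφ2=0.79918561, x=cosφ1·sinφ2-sinφ1·cosφ2·cosΔλ=-0.56319120; θ=atan2(y, x)=125.1726° ≈ 125.2°
Leg 5: φ1=-0.3515983, φ2=-1.3356045, Δφ=-0.9840062, Δλ=-1.3808731 rad; a=sin²(Δφ/2)+cosφ1·cosφ2·sin²(Δλ/2)=0.3118908886; c=2·atan2(√a, √(1-a))=1.185085082; dist=6371·c=7550.177 ≈ 7550.2 km; running total=55477.0 km
Leg 5 bearing: y=sinΔλ·cosφ2=-0.22883938, x=cosφ1·sinφ2-sinφ1·cosφ2·cosΔλ=-0.89782648; θ=atan2(y, x)=-165.7008° <0 so +360° → 194.2992° ≈ 194.3°
Leg 6: φ1=-1.3356045, φ2=1.3648929, Δφ=2.7004973, Δλ=1.0233668 rad; a=sin²(Δφ/2)+cosφ1·cosφ2·sin²(Δλ/2)=0.9635649063; c=2·atan2(√a, √(1-a))=2.757475981; dist=6371·c=17567.879 ≈ 17567.9 km; running total=73044.9 km
Leg 6 bearing: y=sinΔλ·cosφ2=0.17457415, x=cosφ1·sinφ2-sinφ1·cosφ2·cosΔλ=0.33159339; θ=atan2(y, x)=27.7655° ≈ 27.8°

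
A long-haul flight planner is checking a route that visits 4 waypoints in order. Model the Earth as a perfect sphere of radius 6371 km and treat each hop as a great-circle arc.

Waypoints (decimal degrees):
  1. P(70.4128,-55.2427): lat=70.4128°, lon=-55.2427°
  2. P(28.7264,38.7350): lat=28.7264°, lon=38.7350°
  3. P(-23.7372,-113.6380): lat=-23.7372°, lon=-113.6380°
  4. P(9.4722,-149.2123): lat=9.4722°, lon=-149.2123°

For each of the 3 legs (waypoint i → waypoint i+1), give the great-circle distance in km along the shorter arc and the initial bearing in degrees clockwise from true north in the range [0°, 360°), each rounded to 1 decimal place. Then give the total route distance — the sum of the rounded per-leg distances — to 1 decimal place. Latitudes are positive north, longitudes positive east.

Leg 1: dist=7158.6 km, bearing=76.0°
Leg 2: dist=17210.9 km, bearing=275.0°
Leg 3: dist=5345.7 km, bearing=309.5°
Total: 29715.2 km

Leg 1: φ1=1.2289352, φ2=0.5013703, Δφ=-0.7275649, Δλ=1.6402203 rad; a=sin²(Δφ/2)+cosφ1·cosφ2·sin²(Δλ/2)=0.2837890629; c=2·atan2(√a, √(1-a))=1.123619291; dist=6371·c=7158.579 ≈ 7158.6 km; running total=7158.6 km
Leg 1 bearing: y=sinΔλ·cosφ2=0.87481240, x=cosφ1·sinφ2-sinφ1·cosφ2·cosΔλ=0.21843670; θ=atan2(y, x)=75.9802° ≈ 76.0°
Leg 2: φ1=0.5013703, φ2=-0.4142923, Δφ=-0.9156626, Δλ=-2.6594105 rad; a=sin²(Δφ/2)+cosφ1·cosφ2·sin²(Δλ/2)=0.9523435189; c=2·atan2(√a, √(1-a))=2.701440954; dist=6371·c=17210.880 ≈ 17210.9 km; running total=24369.5 km
Leg 2 bearing: y=sinΔλ·cosφ2=-0.42448409, x=cosφ1·sinφ2-sinφ1·cosφ2·cosΔλ=0.03680517; θ=atan2(y, x)=-85.0445° <0 so +360° → 274.9555° ≈ 275.0°
Leg 3: φ1=-0.4142923, φ2=0.1653211, Δφ=0.5796134, Δλ=-0.6208887 rad; a=sin²(Δφ/2)+cosφ1·cosφ2·sin²(Δλ/2)=0.1659224940; c=2·atan2(√a, √(1-a))=0.839070058; dist=6371·c=5345.715 ≈ 5345.7 km; running total=29715.2 km
Leg 3 bearing: y=sinΔλ·cosφ2=-0.57382625, x=cosφ1·sinφ2-sinφ1·cosφ2·cosΔλ=0.47359509; θ=atan2(y, x)=-50.4662° <0 so +360° → 309.5338° ≈ 309.5°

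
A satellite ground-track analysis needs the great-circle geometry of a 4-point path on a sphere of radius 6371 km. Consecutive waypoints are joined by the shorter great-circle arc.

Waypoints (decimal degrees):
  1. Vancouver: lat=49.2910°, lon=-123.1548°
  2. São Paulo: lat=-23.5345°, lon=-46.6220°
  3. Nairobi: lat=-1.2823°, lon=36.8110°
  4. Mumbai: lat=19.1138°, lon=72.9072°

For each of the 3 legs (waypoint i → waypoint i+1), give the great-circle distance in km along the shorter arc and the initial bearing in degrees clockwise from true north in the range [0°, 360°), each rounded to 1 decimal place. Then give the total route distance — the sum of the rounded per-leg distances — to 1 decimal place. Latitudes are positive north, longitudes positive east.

Leg 1: φ1=0.8602902, φ2=-0.4107545, Δφ=-1.2710448, Δλ=1.3357493 rad; a=sin²(Δφ/2)+cosφ1·cosφ2·sin²(Δλ/2)=0.5817117766; c=2·atan2(√a, √(1-a))=1.734956197; dist=6371·c=11053.406 ≈ 11053.4 km; running total=11053.4 km
Leg 1 bearing: y=sinΔλ·cosφ2=0.89161038, x=cosφ1·sinφ2-sinφ1·cosφ2·cosΔλ=-0.42228388; θ=atan2(y, x)=115.3431° ≈ 115.3°
Leg 2: φ1=-0.4107545, φ2=-0.0223804, Δφ=0.3883742, Δλ=1.4561806 rad; a=sin²(Δφ/2)+cosφ1·cosφ2·sin²(Δλ/2)=0.4431192065; c=2·atan2(√a, √(1-a))=1.456787922; dist=6371·c=9281.196 ≈ 9281.2 km; running total=20334.6 km
Leg 2 bearing: y=sinΔλ·cosφ2=0.99319001, x=cosφ1·sinφ2-sinφ1·cosφ2·cosΔλ=0.02513760; θ=atan2(y, x)=88.5502° ≈ 88.6°
Leg 3: φ1=-0.0223804, φ2=0.3335987, Δφ=0.3559791, Δλ=0.6299975 rad; a=sin²(Δφ/2)+cosφ1·cosφ2·sin²(Δλ/2)=0.1220182763; c=2·atan2(√a, √(1-a))=0.713671676; dist=6371·c=4546.802 ≈ 4546.8 km; running total=24881.4 km
Leg 3 bearing: y=sinΔλ·cosφ2=0.55666337, x=cosφ1·sinφ2-sinφ1·cosφ2·cosΔλ=0.34444907; θ=atan2(y, x)=58.2518° ≈ 58.3°

Leg 1: dist=11053.4 km, bearing=115.3°
Leg 2: dist=9281.2 km, bearing=88.6°
Leg 3: dist=4546.8 km, bearing=58.3°
Total: 24881.4 km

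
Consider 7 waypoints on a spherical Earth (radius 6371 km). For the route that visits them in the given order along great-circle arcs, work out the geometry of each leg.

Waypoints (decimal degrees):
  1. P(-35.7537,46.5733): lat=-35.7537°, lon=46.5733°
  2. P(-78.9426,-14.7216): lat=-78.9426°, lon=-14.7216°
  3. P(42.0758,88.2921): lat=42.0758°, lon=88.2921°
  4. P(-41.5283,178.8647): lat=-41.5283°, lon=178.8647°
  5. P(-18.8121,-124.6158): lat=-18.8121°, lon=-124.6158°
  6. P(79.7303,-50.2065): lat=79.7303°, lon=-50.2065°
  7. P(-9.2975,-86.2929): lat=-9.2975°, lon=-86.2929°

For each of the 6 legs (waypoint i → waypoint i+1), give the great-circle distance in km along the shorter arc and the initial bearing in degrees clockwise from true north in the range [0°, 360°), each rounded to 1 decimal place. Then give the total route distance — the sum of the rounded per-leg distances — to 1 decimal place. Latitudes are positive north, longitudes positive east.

Leg 1: φ1=-0.6240198, φ2=-1.3778083, Δφ=-0.7537885, Δλ=-1.0697978 rad; a=sin²(Δφ/2)+cosφ1·cosφ2·sin²(Δλ/2)=0.1758939823; c=2·atan2(√a, √(1-a))=0.865562318; dist=6371·c=5514.498 ≈ 5514.5 km; running total=5514.5 km
Leg 1 bearing: y=sinΔλ·cosφ2=-0.16822169, x=cosφ1·sinφ2-sinφ1·cosφ2·cosΔλ=-0.74264569; θ=atan2(y, x)=-167.2369° <0 so +360° → 192.7631° ≈ 192.8°
Leg 2: φ1=-1.3778083, φ2=0.7343612, Δφ=2.1121695, Δλ=1.7979282 rad; a=sin²(Δφ/2)+cosφ1·cosφ2·sin²(Δλ/2)=0.8448649888; c=2·atan2(√a, √(1-a))=2.331912388; dist=6371·c=14856.614 ≈ 14856.6 km; running total=20371.1 km
Leg 2 bearing: y=sinΔλ·cosφ2=0.72319495, x=cosφ1·sinφ2-sinφ1·cosφ2·cosΔλ=-0.03551935; θ=atan2(y, x)=92.8118° ≈ 92.8°
Leg 3: φ1=0.7343612, φ2=-0.7248056, Δφ=-1.4591668, Δλ=1.5807901 rad; a=sin²(Δφ/2)+cosφ1·cosφ2·sin²(Δλ/2)=0.7249157305; c=2·atan2(√a, √(1-a))=2.037372947; dist=6371·c=12980.103 ≈ 12980.1 km; running total=33351.2 km
Leg 3 bearing: y=sinΔλ·cosφ2=0.74859096, x=cosφ1·sinφ2-sinφ1·cosφ2·cosΔλ=-0.48709674; θ=atan2(y, x)=123.0514° ≈ 123.1°
Leg 4: φ1=-0.7248056, φ2=-0.3283331, Δφ=0.3964725, Δλ=-5.2967339 rad; a=sin²(Δφ/2)+cosφ1·cosφ2·sin²(Δλ/2)=0.1976432258; c=2·atan2(√a, √(1-a))=0.921390172; dist=6371·c=5870.177 ≈ 5870.2 km; running total=39221.4 km
Leg 4 bearing: y=sinΔλ·cosφ2=0.78951839, x=cosφ1·sinφ2-sinφ1·cosφ2·cosΔλ=0.10479615; θ=atan2(y, x)=82.4391° ≈ 82.4°
Leg 5: φ1=-0.3283331, φ2=1.3915562, Δφ=1.7198893, Δλ=1.2986873 rad; a=sin²(Δφ/2)+cosφ1·cosφ2·sin²(Δλ/2)=0.6359717359; c=2·atan2(√a, √(1-a))=1.846208367; dist=6371·c=11762.194 ≈ 11762.2 km; running total=50983.6 km
Leg 5 bearing: y=sinΔλ·cosφ2=0.17172221, x=cosφ1·sinφ2-sinφ1·cosφ2·cosΔλ=0.94686759; θ=atan2(y, x)=10.2793° ≈ 10.3°
Leg 6: φ1=1.3915562, φ2=-0.1622720, Δφ=-1.5538282, Δλ=-0.6298265 rad; a=sin²(Δφ/2)+cosφ1·cosφ2·sin²(Δλ/2)=0.5083951663; c=2·atan2(√a, √(1-a))=1.587587448; dist=6371·c=10114.520 ≈ 10114.5 km; running total=61098.1 km
Leg 6 bearing: y=sinΔλ·cosφ2=-0.58126666, x=cosφ1·sinφ2-sinφ1·cosφ2·cosΔλ=-0.81353989; θ=atan2(y, x)=-144.4545° <0 so +360° → 215.5455° ≈ 215.5°

Leg 1: dist=5514.5 km, bearing=192.8°
Leg 2: dist=14856.6 km, bearing=92.8°
Leg 3: dist=12980.1 km, bearing=123.1°
Leg 4: dist=5870.2 km, bearing=82.4°
Leg 5: dist=11762.2 km, bearing=10.3°
Leg 6: dist=10114.5 km, bearing=215.5°
Total: 61098.1 km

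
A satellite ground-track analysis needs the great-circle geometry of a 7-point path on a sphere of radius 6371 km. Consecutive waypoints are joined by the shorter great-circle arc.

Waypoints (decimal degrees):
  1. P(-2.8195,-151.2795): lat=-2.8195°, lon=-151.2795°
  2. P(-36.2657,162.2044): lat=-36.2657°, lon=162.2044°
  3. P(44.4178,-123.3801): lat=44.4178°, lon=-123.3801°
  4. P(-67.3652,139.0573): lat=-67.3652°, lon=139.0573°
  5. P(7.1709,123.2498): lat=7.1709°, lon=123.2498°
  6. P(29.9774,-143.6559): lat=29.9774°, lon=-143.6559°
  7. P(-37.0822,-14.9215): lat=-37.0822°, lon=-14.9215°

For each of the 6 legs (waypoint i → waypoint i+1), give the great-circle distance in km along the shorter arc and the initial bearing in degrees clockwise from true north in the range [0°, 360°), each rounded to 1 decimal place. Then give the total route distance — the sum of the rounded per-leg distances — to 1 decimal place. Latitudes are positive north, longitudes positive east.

Leg 1: φ1=-0.0492096, φ2=-0.6329559, Δφ=-0.5837463, Δλ=5.4713262 rad; a=sin²(Δφ/2)+cosφ1·cosφ2·sin²(Δλ/2)=0.2083652686; c=2·atan2(√a, √(1-a))=0.948048375; dist=6371·c=6040.016 ≈ 6040.0 km; running total=6040.0 km
Leg 1 bearing: y=sinΔλ·cosφ2=-0.58501263, x=cosφ1·sinφ2-sinφ1·cosφ2·cosΔλ=-0.56352192; θ=atan2(y, x)=-133.9280° <0 so +360° → 226.0720° ≈ 226.1°
Leg 2: φ1=-0.6329559, φ2=0.7752369, Δφ=1.4081927, Δλ=-4.9843898 rad; a=sin²(Δφ/2)+cosφ1·cosφ2·sin²(Δλ/2)=0.6296424808; c=2·atan2(√a, √(1-a))=1.833078098; dist=6371·c=11678.541 ≈ 11678.5 km; running total=17718.5 km
Leg 2 bearing: y=sinΔλ·cosφ2=0.68799589, x=cosφ1·sinφ2-sinφ1·cosφ2·cosΔλ=0.67781485; θ=atan2(y, x)=45.4271° ≈ 45.4°
Leg 3: φ1=0.7752369, φ2=-1.1757445, Δφ=-1.9509814, Δλ=4.5803967 rad; a=sin²(Δφ/2)+cosφ1·cosφ2·sin²(Δλ/2)=0.8410776212; c=2·atan2(√a, √(1-a))=2.321502436; dist=6371·c=14790.292 ≈ 14790.3 km; running total=32508.8 km
Leg 3 bearing: y=sinΔλ·cosφ2=-0.38150838, x=cosφ1·sinφ2-sinφ1·cosφ2·cosΔλ=-0.62379130; θ=atan2(y, x)=-148.5502° <0 so +360° → 211.4498° ≈ 211.4°
Leg 4: φ1=-1.1757445, φ2=0.1251558, Δφ=1.3009004, Δλ=-0.2758929 rad; a=sin²(Δφ/2)+cosφ1·cosφ2·sin²(Δλ/2)=0.3739046681; c=2·atan2(√a, √(1-a))=1.315852901; dist=6371·c=8383.299 ≈ 8383.3 km; running total=40892.1 km
Leg 4 bearing: y=sinΔλ·cosφ2=-0.27027550, x=cosφ1·sinφ2-sinφ1·cosφ2·cosΔλ=0.92916684; θ=atan2(y, x)=-16.2186° <0 so +360° → 343.7814° ≈ 343.8°
Leg 5: φ1=0.1251558, φ2=0.5232043, Δφ=0.3980485, Δλ=-4.6583833 rad; a=sin²(Δφ/2)+cosφ1·cosφ2·sin²(Δλ/2)=0.4920102435; c=2·atan2(√a, √(1-a))=1.554816134; dist=6371·c=9905.734 ≈ 9905.7 km; running total=50797.8 km
Leg 5 bearing: y=sinΔλ·cosφ2=0.86495965, x=cosφ1·sinφ2-sinφ1·cosφ2·cosΔλ=0.50158695; θ=atan2(y, x)=59.8907° ≈ 59.9°
Leg 6: φ1=0.5232043, φ2=-0.6472065, Δφ=-1.1704108, Δλ=2.2468391 rad; a=sin²(Δφ/2)+cosφ1·cosφ2·sin²(Δλ/2)=0.8668350911; c=2·atan2(√a, √(1-a))=2.394503898; dist=6371·c=15255.384 ≈ 15255.4 km; running total=66053.2 km
Leg 6 bearing: y=sinΔλ·cosφ2=0.62230538, x=cosφ1·sinφ2-sinφ1·cosφ2·cosΔλ=-0.27288106; θ=atan2(y, x)=113.6775° ≈ 113.7°

Leg 1: dist=6040.0 km, bearing=226.1°
Leg 2: dist=11678.5 km, bearing=45.4°
Leg 3: dist=14790.3 km, bearing=211.4°
Leg 4: dist=8383.3 km, bearing=343.8°
Leg 5: dist=9905.7 km, bearing=59.9°
Leg 6: dist=15255.4 km, bearing=113.7°
Total: 66053.2 km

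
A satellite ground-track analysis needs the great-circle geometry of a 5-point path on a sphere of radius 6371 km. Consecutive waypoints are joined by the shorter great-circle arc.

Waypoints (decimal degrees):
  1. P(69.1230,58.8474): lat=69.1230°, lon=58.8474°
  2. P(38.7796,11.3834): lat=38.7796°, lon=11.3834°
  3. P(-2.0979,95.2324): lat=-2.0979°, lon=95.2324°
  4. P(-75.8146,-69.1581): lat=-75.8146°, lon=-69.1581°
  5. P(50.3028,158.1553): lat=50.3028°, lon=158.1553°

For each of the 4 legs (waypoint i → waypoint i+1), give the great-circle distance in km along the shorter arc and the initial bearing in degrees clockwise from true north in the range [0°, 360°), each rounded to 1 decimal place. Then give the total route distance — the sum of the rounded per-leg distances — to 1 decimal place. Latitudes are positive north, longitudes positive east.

Leg 1: φ1=1.2064239, φ2=0.6768317, Δφ=-0.5295922, Δλ=-0.8284031 rad; a=sin²(Δφ/2)+cosφ1·cosφ2·sin²(Δλ/2)=0.1134907056; c=2·atan2(√a, √(1-a))=0.687210569; dist=6371·c=4378.219 ≈ 4378.2 km; running total=4378.2 km
Leg 1 bearing: y=sinΔλ·cosφ2=-0.57442164, x=cosφ1·sinφ2-sinφ1·cosφ2·cosΔλ=-0.26922488; θ=atan2(y, x)=-115.1120° <0 so +360° → 244.8880° ≈ 244.9°
Leg 2: φ1=0.6768317, φ2=-0.0366153, Δφ=-0.7134470, Δλ=1.4634411 rad; a=sin²(Δφ/2)+cosφ1·cosφ2·sin²(Δλ/2)=0.4697273487; c=2·atan2(√a, √(1-a))=1.510213972; dist=6371·c=9621.573 ≈ 9621.6 km; running total=13999.8 km
Leg 2 bearing: y=sinΔλ·cosφ2=0.99357656, x=cosφ1·sinφ2-sinφ1·cosφ2·cosΔλ=-0.09560277; θ=atan2(y, x)=95.4961° ≈ 95.5°
Leg 3: φ1=-0.0366153, φ2=-1.3232144, Δφ=-1.2865991, Δλ=-2.8691555 rad; a=sin²(Δφ/2)+cosφ1·cosφ2·sin²(Δλ/2)=0.6001864863; c=2·atan2(√a, √(1-a))=1.772534926; dist=6371·c=11292.820 ≈ 11292.8 km; running total=25292.6 km
Leg 3 bearing: y=sinΔλ·cosφ2=-0.06594072, x=cosφ1·sinφ2-sinφ1·cosφ2·cosΔλ=-0.97749808; θ=atan2(y, x)=-176.1407° <0 so +360° → 183.8593° ≈ 183.9°
Leg 4: φ1=-1.3232144, φ2=0.8779495, Δφ=2.2011639, Δλ=3.9673673 rad; a=sin²(Δφ/2)+cosφ1·cosφ2·sin²(Δλ/2)=0.9260464250; c=2·atan2(√a, √(1-a))=2.590767338; dist=6371·c=16505.779 ≈ 16505.8 km; running total=41798.4 km
Leg 4 bearing: y=sinΔλ·cosφ2=-0.46951345, x=cosφ1·sinφ2-sinφ1·cosφ2·cosΔλ=-0.23128963; θ=atan2(y, x)=-116.2256° <0 so +360° → 243.7744° ≈ 243.8°

Leg 1: dist=4378.2 km, bearing=244.9°
Leg 2: dist=9621.6 km, bearing=95.5°
Leg 3: dist=11292.8 km, bearing=183.9°
Leg 4: dist=16505.8 km, bearing=243.8°
Total: 41798.4 km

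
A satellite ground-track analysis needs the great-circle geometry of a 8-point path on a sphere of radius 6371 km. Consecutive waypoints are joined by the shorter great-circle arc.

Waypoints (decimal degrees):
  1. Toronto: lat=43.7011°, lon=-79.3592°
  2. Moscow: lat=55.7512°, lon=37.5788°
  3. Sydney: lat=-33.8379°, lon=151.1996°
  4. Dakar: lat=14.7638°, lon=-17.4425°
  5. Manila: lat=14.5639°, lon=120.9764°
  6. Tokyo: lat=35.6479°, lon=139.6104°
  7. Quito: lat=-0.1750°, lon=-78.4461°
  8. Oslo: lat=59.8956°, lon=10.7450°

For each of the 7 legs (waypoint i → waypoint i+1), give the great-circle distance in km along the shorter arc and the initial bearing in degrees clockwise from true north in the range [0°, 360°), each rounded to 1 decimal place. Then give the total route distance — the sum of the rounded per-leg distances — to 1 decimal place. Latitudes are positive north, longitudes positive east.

Leg 1: dist=7477.4 km, bearing=33.0°
Leg 2: dist=14495.4 km, bearing=92.9°
Leg 3: dist=17606.2 km, bearing=211.1°
Leg 4: dist=14399.1 km, bearing=56.3°
Leg 5: dist=2990.8 km, bearing=35.0°
Leg 6: dist=14445.7 km, bearing=53.5°
Leg 7: dist=9979.3 km, bearing=30.1°
Total: 81393.9 km

Leg 1: φ1=0.7627281, φ2=0.9730420, Δφ=0.2103139, Δλ=2.0409531 rad; a=sin²(Δφ/2)+cosφ1·cosφ2·sin²(Δλ/2)=0.3066132760; c=2·atan2(√a, √(1-a))=1.173666163; dist=6371·c=7477.427 ≈ 7477.4 km; running total=7477.4 km
Leg 1 bearing: y=sinΔλ·cosφ2=0.50172362, x=cosφ1·sinφ2-sinφ1·cosφ2·cosΔλ=0.77374395; θ=atan2(y, x)=32.9608° ≈ 33.0°
Leg 2: φ1=0.9730420, φ2=-0.5905828, Δφ=-1.5636248, Δλ=1.9830571 rad; a=sin²(Δφ/2)+cosφ1·cosφ2·sin²(Δλ/2)=0.8237959796; c=2·atan2(√a, √(1-a))=2.275216292; dist=6371·c=14495.403 ≈ 14495.4 km; running total=21972.8 km
Leg 2 bearing: y=sinΔλ·cosφ2=0.76102506, x=cosφ1·sinφ2-sinφ1·cosφ2·cosΔλ=-0.03828205; θ=atan2(y, x)=92.8797° ≈ 92.9°
Leg 3: φ1=-0.5905828, φ2=0.2576769, Δφ=0.8482597, Δλ=-2.9433599 rad; a=sin²(Δφ/2)+cosφ1·cosφ2·sin²(Δλ/2)=0.9646835565; c=2·atan2(√a, √(1-a))=2.763491042; dist=6371·c=17606.201 ≈ 17606.2 km; running total=39579.0 km
Leg 3 bearing: y=sinΔλ·cosφ2=-0.19043504, x=cosφ1·sinφ2-sinφ1·cosφ2·cosΔλ=-0.31624557; θ=atan2(y, x)=-148.9447° <0 so +360° → 211.0553° ≈ 211.1°
Leg 4: φ1=0.2576769, φ2=0.2541880, Δφ=-0.0034889, Δλ=2.4158656 rad; a=sin²(Δφ/2)+cosφ1·cosφ2·sin²(Δλ/2)=0.8179992010; c=2·atan2(√a, √(1-a))=2.260097944; dist=6371·c=14399.084 ≈ 14399.1 km; running total=53978.1 km
Leg 4 bearing: y=sinΔλ·cosφ2=0.64235402, x=cosφ1·sinφ2-sinφ1·cosφ2·cosΔλ=0.42765330; θ=atan2(y, x)=56.3459° ≈ 56.3°
Leg 5: φ1=0.2541880, φ2=0.6221732, Δφ=0.3679852, Δλ=0.3252247 rad; a=sin²(Δφ/2)+cosφ1·cosφ2·sin²(Δλ/2)=0.0540876281; c=2·atan2(√a, √(1-a))=0.469433415; dist=6371·c=2990.760 ≈ 2990.8 km; running total=56968.9 km
Leg 5 bearing: y=sinΔλ·cosφ2=0.25964772, x=cosφ1·sinφ2-sinφ1·cosφ2·cosΔλ=0.37044795; θ=atan2(y, x)=35.0267° ≈ 35.0°
Leg 6: φ1=0.6221732, φ2=-0.0030543, Δφ=-0.6252276, Δλ=-3.8058039 rad; a=sin²(Δφ/2)+cosφ1·cosφ2·sin²(Δλ/2)=0.8208159243; c=2·atan2(√a, √(1-a))=2.267420242; dist=6371·c=14445.734 ≈ 14445.7 km; running total=71414.6 km
Leg 6 bearing: y=sinΔλ·cosφ2=0.61643537, x=cosφ1·sinφ2-sinφ1·cosφ2·cosΔλ=0.45641649; θ=atan2(y, x)=53.4833° ≈ 53.5°
Leg 7: φ1=-0.0030543, φ2=1.0453754, Δφ=1.0484298, Δλ=1.5566784 rad; a=sin²(Δφ/2)+cosφ1·cosφ2·sin²(Δλ/2)=0.4977806752; c=2·atan2(√a, √(1-a))=1.566357663; dist=6371·c=9979.265 ≈ 9979.3 km; running total=81393.9 km
Leg 7 bearing: y=sinΔλ·cosφ2=0.50152719, x=cosφ1·sinφ2-sinφ1·cosφ2·cosΔλ=0.86513050; θ=atan2(y, x)=30.1014° ≈ 30.1°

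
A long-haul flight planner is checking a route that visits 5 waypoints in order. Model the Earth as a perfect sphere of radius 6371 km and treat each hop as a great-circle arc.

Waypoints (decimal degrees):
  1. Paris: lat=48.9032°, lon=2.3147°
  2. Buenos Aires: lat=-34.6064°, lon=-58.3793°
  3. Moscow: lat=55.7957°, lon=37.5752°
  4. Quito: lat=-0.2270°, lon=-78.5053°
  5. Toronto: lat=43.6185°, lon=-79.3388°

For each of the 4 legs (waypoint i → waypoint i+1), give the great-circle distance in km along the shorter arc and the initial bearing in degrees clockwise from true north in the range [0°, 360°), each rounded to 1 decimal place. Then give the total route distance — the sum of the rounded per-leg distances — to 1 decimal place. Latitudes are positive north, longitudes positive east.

Leg 1: dist=11051.8 km, bearing=226.7°
Leg 2: dist=13474.4 km, bearing=40.8°
Leg 3: dist=11620.1 km, bearing=291.9°
Leg 4: dist=4876.1 km, bearing=359.1°
Total: 41022.4 km

Leg 1: φ1=0.8535219, φ2=-0.6039956, Δφ=-1.4575175, Δλ=-1.0593101 rad; a=sin²(Δφ/2)+cosφ1·cosφ2·sin²(Δλ/2)=0.5815874331; c=2·atan2(√a, √(1-a))=1.734704126; dist=6371·c=11051.800 ≈ 11051.8 km; running total=11051.8 km
Leg 1 bearing: y=sinΔλ·cosφ2=-0.71773443, x=cosφ1·sinφ2-sinφ1·cosφ2·cosΔλ=-0.67692780; θ=atan2(y, x)=-133.3241° <0 so +360° → 226.6759° ≈ 226.7°
Leg 2: φ1=-0.6039956, φ2=0.9738187, Δφ=1.5778143, Δλ=1.6747220 rad; a=sin²(Δφ/2)+cosφ1·cosφ2·sin²(Δλ/2)=0.7588515558; c=2·atan2(√a, √(1-a))=2.114960430; dist=6371·c=13474.413 ≈ 13474.4 km; running total=24526.2 km
Leg 2 bearing: y=sinΔλ·cosφ2=0.55911244, x=cosφ1·sinφ2-sinφ1·cosφ2·cosΔλ=0.64759305; θ=atan2(y, x)=40.8063° ≈ 40.8°
Leg 3: φ1=0.9738187, φ2=-0.0039619, Δφ=-0.9777806, Δλ=-2.0259869 rad; a=sin²(Δφ/2)+cosφ1·cosφ2·sin²(Δλ/2)=0.6252063348; c=2·atan2(√a, √(1-a))=1.823902809; dist=6371·c=11620.085 ≈ 11620.1 km; running total=36146.3 km
Leg 3 bearing: y=sinΔλ·cosφ2=-0.89817020, x=cosφ1·sinφ2-sinφ1·cosφ2·cosΔλ=0.36136378; θ=atan2(y, x)=-68.0834° <0 so +360° → 291.9166° ≈ 291.9°
Leg 4: φ1=-0.0039619, φ2=0.7612864, Δφ=0.7652483, Δλ=-0.0145473 rad; a=sin²(Δφ/2)+cosφ1·cosφ2·sin²(Δλ/2)=0.1394331241; c=2·atan2(√a, √(1-a))=0.765358911; dist=6371·c=4876.102 ≈ 4876.1 km; running total=41022.4 km
Leg 4 bearing: y=sinΔλ·cosφ2=-0.01053115, x=cosφ1·sinφ2-sinφ1·cosφ2·cosΔλ=0.69271582; θ=atan2(y, x)=-0.8710° <0 so +360° → 359.1290° ≈ 359.1°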